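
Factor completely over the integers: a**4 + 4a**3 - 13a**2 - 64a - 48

Trying the rational-root candidates, a = -1 is a root, so (a + 1) divides it; the quotient is a**3 + 3a**2 - 16a - 48.
Then a = -4 is a root, so (a + 4) is a factor; dividing leaves a**2 - a - 12.
The remaining quadratic factors as (a + 3)(a - 4).

(a + 1)(a + 3)(a + 4)(a - 4)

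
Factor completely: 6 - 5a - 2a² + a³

Trying the rational-root candidates, a = -2 is a root, so (a + 2) divides it; the quotient is a² - 4a + 3.
The remaining quadratic factors as (a - 3)(a - 1).

(a + 2)(a - 1)(a - 3)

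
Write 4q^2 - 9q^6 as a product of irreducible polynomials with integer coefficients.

Factor out q^2 first: what remains is -9q^4 + 4.
Recognize a difference of squares with the parts 2 and 3q^2.

-q^2(3q^2 + 2)(3q^2 - 2)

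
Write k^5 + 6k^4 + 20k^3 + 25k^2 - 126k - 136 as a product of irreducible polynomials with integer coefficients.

(k + 1)(k + 4)(k - 2)(k^2 + 3k + 17)

Testing divisors of the constant over divisors of the leading coefficient, k = 2 is a root, so (k - 2) divides it; the quotient is k^4 + 8k^3 + 36k^2 + 97k + 68.
Next, k = -1 is a root, so (k + 1) divides it; the quotient is k^3 + 7k^2 + 29k + 68.
Continuing, k = -4 is a root, so (k + 4) is a factor; dividing leaves k^2 + 3k + 17.
The quadratic k^2 + 3k + 17 has discriminant -59 < 0 and is irreducible over ℤ.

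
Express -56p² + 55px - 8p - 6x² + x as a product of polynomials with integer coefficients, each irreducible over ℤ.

-(7p - 6x + 1)(8p - x)

Group: -8p(7p - 6x + 1) + x(7p - 6x + 1); both groups contain (7p - 6x + 1).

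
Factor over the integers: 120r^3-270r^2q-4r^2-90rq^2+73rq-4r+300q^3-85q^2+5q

(6r-12q+1)(4r-5q)(5r+5q-1)

Group: 4r(30r^2-30rq-r-60q^2+17q-1) - 5q(30r^2-30rq-r-60q^2+17q-1); both groups contain (30r^2-30rq-r-60q^2+17q-1), so (4r-5q) is a factor with cofactor 30r^2-30rq-r-60q^2+17q-1.
The cofactor groups again: 30r^2-30rq-r-60q^2+17q-1 = 6r(5r+5q-1) + (-12q+1)(5r+5q-1); both groups contain (5r+5q-1), giving (6r-12q+1)(5r+5q-1).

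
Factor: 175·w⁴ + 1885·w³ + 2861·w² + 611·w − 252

Among the possible rational roots, w = −9 is a root, so (w + 9) divides it; the quotient is 175·w³ + 310·w² + 71·w − 28.
Next, w = 1/5 is a root, giving the factor (5·w − 1) and quotient 35·w² + 69·w + 28.
The remaining quadratic factors as (7·w + 4)(5·w + 7).

(5·w + 7)·(5·w − 1)·(7·w + 4)·(w + 9)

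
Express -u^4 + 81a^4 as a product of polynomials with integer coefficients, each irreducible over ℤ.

(3a)⁴ − (u)⁴ = ((3a)² − (u)²)((3a)² + (u)²); the first factor splits again, the second (9a^2 + u^2) is irreducible.

(3a + u)(3a - u)(9a^2 + u^2)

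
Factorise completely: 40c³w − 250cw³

Factor out 10cw, leaving 4c² − 25w², which is a difference of two squares.

10cw(2c + 5w)(2c − 5w)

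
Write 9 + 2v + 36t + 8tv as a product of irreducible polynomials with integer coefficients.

(2v + 9)(4t + 1)

Group as (8tv + 36t) + (2v + 9) = 4t(2v + 9) + (2v + 9).
Both groups share the factor (2v + 9).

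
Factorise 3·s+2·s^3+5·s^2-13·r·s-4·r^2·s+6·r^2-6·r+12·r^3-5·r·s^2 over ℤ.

(2·r-s)·(2·r-s-1)·(3·r+2·s+3)

Group: 3·r·(4·r^2-4·r·s-2·r+s^2+s) + (2·s+3)·(4·r^2-4·r·s-2·r+s^2+s); both groups contain (4·r^2-4·r·s-2·r+s^2+s), so (3·r+2·s+3) is a factor with cofactor 4·r^2-4·r·s-2·r+s^2+s.
The cofactor groups again: 4·r^2-4·r·s-2·r+s^2+s = 2·r·(2·r-s) + (-s-1)·(2·r-s); both groups contain (2·r-s), giving (2·r-s-1)·(2·r-s).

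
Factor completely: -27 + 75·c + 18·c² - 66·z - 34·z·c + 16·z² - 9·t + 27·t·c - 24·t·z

-(8·z - 9·c + 3)·(3·t - 2·z + 2·c + 9)

Group: -8·z·(3·t - 2·z + 2·c + 9) + (9·c - 3)·(3·t - 2·z + 2·c + 9); both groups contain (3·t - 2·z + 2·c + 9).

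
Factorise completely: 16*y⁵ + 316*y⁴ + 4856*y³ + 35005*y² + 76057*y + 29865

(2*y + 1)*(2*y + 15)*(4*y + 11)*(y² + 9*y + 181)

Trying the rational-root candidates, y = -11/4 is a root, so (4*y + 11) divides it; the quotient is 4*y⁴ + 68*y³ + 1027*y² + 5927*y + 2715.
Continuing, y = -1/2 is a root, so (2*y + 1) divides it; the quotient is 2*y³ + 33*y² + 497*y + 2715.
Next, y = -15/2 is a root, so (2*y + 15) divides it; the quotient is y² + 9*y + 181.
The quadratic y² + 9*y + 181 has discriminant -643 < 0 and is irreducible over ℤ.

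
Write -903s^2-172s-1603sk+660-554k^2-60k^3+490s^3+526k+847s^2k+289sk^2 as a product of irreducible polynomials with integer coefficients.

(7s-k-10)(14s+15k+11)(5s+4k-6)

Group: 14s(35s^2+23sk-92s-4k^2-34k+60) + (15k+11)(35s^2+23sk-92s-4k^2-34k+60); both groups contain (35s^2+23sk-92s-4k^2-34k+60), so (14s+15k+11) is a factor with cofactor 35s^2+23sk-92s-4k^2-34k+60.
The cofactor groups again: 35s^2+23sk-92s-4k^2-34k+60 = 7s(5s+4k-6) + (-k-10)(5s+4k-6); both groups contain (5s+4k-6), giving (7s-k-10)(5s+4k-6).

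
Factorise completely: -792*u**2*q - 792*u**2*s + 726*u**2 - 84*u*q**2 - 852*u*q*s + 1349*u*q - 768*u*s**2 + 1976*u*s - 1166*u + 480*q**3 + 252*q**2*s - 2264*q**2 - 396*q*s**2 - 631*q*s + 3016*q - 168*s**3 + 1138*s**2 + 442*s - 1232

-(11*u - 8*q + 7*s + 8)*(12*q + 12*s - 11)*(6*u + 5*q + 2*s - 14)

Group: 6*u*(-132*u*q - 132*u*s + 121*u + 96*q**2 + 12*q*s - 184*q - 84*s**2 - 19*s + 88) + (5*q + 2*s - 14)*(-132*u*q - 132*u*s + 121*u + 96*q**2 + 12*q*s - 184*q - 84*s**2 - 19*s + 88); both groups contain (-132*u*q - 132*u*s + 121*u + 96*q**2 + 12*q*s - 184*q - 84*s**2 - 19*s + 88), so (6*u + 5*q + 2*s - 14) is a factor with cofactor -132*u*q - 132*u*s + 121*u + 96*q**2 + 12*q*s - 184*q - 84*s**2 - 19*s + 88.
The cofactor groups again: -132*u*q - 132*u*s + 121*u + 96*q**2 + 12*q*s - 184*q - 84*s**2 - 19*s + 88 = -12*q*(11*u - 8*q + 7*s + 8) + (-12*s + 11)*(11*u - 8*q + 7*s + 8); both groups contain (11*u - 8*q + 7*s + 8), giving -(12*q + 12*s - 11)*(11*u - 8*q + 7*s + 8).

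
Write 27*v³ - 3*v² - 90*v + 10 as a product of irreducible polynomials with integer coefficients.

Group as (27*v³ - 90*v) + (-3*v² + 10) = 9*v*(3*v² - 10) - (3*v² - 10).
Both groups share the factor (3*v² - 10).

(9*v - 1)*(3*v² - 10)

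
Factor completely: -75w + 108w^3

Pull out the common factor 3w; 36w^2 - 25 is a difference of squares.

3w(6w + 5)(6w - 5)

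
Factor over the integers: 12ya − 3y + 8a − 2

Group as (12ya − 3y) + (8a − 2) = 3y(4a − 1) + 2(4a − 1).
Both groups share the factor (4a − 1).

(3y + 2)(4a − 1)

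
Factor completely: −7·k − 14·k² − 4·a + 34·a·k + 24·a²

(4·a + 7·k)·(6·a − 2·k − 1)

Group: 6·a·(4·a + 7·k) + (−2·k − 1)·(4·a + 7·k); both groups contain (4·a + 7·k).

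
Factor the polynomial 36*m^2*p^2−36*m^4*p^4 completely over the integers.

−36*m^2*p^2*(m*p+1)*(m*p−1)

Factor out 36*m^2*p^2 first: what remains is −m^2*p^2+1.
Recognize a difference of squares with the parts 1 and m*p.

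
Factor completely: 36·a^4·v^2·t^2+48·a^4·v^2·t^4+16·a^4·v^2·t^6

Pull out the common factor 4·a^4·v^2·t^2, leaving 4·t^4+12·t^2+9.
Recognize a perfect-square trinomial with the parts 2·t^2 and 3.

4·a^4·t^2·v^2·(2·t^2+3)^2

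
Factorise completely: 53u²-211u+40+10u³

By the rational root theorem, u = 5/2 is a root, so (2u-5) divides it; the quotient is 5u²+39u-8.
The remaining quadratic factors as (5u-1)(u+8).

(2u-5)(5u-1)(u+8)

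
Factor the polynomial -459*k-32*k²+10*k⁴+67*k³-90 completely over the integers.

(2*k-5)*(5*k+1)*(k+3)*(k+6)

Among the possible rational roots, k = -6 is a root, giving the factor (k+6) and quotient 10*k³+7*k²-74*k-15.
Then k = -3 is a root, giving the factor (k+3) and quotient 10*k²-23*k-5.
The remaining quadratic factors as (5*k+1)(2*k-5).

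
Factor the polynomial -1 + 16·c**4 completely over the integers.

Difference of squares twice: with A = 2·c and B = 1, A⁴ − B⁴ = (A² − B²)(A² + B²), and A² − B² factors again.

(2·c + 1)·(2·c - 1)·(4·c**2 + 1)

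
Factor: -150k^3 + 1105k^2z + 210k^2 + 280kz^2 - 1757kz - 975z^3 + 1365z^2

Group: 15k(-10k^2 + 65kz + 14k + 75z^2 - 105z) - 13z(-10k^2 + 65kz + 14k + 75z^2 - 105z); both groups contain (-10k^2 + 65kz + 14k + 75z^2 - 105z), so (15k - 13z) is a factor with cofactor -10k^2 + 65kz + 14k + 75z^2 - 105z.
The cofactor groups again: -10k^2 + 65kz + 14k + 75z^2 - 105z = -5k(2k - 15z) + (-5z + 7)(2k - 15z); both groups contain (2k - 15z), giving -(5k + 5z - 7)(2k - 15z).

-(15k - 13z)(2k - 15z)(5k + 5z - 7)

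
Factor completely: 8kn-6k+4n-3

(2k+1)(4n-3)

Group as (8kn-6k) + (4n-3) = 2k(4n-3) + (4n-3).
Both groups share the factor (4n-3).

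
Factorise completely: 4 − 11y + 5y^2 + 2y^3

(2y − 1)(y + 4)(y − 1)

Among the possible rational roots, y = 1/2 is a root, giving the factor (2y − 1) and quotient y^2 + 3y − 4.
The remaining quadratic factors as (y − 1)(y + 4).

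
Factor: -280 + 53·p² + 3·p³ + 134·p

(3·p - 4)·(p + 14)·(p + 5)

Trying the rational-root candidates, p = -14 is a root, so (p + 14) divides it; the quotient is 3·p² + 11·p - 20.
The remaining quadratic factors as (3·p - 4)(p + 5).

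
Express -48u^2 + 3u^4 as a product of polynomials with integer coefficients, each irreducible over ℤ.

Every term has a factor of 3u^2. Then u^2 - 16 = (u)² − (4)².

3u^2(u + 4)(u - 4)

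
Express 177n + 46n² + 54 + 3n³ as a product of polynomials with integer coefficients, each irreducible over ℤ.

(3n + 1)(n + 6)(n + 9)

Among the possible rational roots, n = −1/3 is a root, so (3n + 1) divides it; the quotient is n² + 15n + 54.
The remaining quadratic factors as (n + 9)(n + 6).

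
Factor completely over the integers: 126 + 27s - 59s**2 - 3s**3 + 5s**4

(5s + 7)(s + 3)(s - 2)(s - 3)

Testing divisors of the constant over divisors of the leading coefficient, s = 3 is a root, so (s - 3) is a factor; dividing leaves 5s**3 + 12s**2 - 23s - 42.
Next, s = -3 is a root, giving the factor (s + 3) and quotient 5s**2 - 3s - 14.
The remaining quadratic factors as (s - 2)(5s + 7).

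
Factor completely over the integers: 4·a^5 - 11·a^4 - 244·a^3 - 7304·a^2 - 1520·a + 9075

Among the possible rational roots, a = 1 is a root, so (a - 1) is a factor; dividing leaves 4·a^4 - 7·a^3 - 251·a^2 - 7555·a - 9075.
Then a = 15 is a root, giving the factor (a - 15) and quotient 4·a^3 + 53·a^2 + 544·a + 605.
Continuing, a = -5/4 is a root, giving the factor (4·a + 5) and quotient a^2 + 12·a + 121.
The quadratic a^2 + 12·a + 121 has discriminant -340 < 0 and is irreducible over ℤ.

(4·a + 5)·(a - 1)·(a - 15)·(a^2 + 12·a + 121)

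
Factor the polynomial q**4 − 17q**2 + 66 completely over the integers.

(q**2 − 11)(q**2 − 6)

Substitute u = q**2 to get a quadratic in u, then factor.
q**2 − 11 is irreducible over ℤ (11 is not a perfect square).
q**2 − 6 is irreducible over ℤ (6 is not a perfect square).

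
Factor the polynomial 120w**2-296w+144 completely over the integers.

Pull out the common factor 8, then factor the remaining trinomial.

8(3w-2)(5w-9)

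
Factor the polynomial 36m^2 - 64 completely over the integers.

4(3m + 4)(3m - 4)

Pull out the common factor 4; 9m^2 - 16 is a difference of squares.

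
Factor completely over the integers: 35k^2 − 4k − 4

(5k − 2)(7k + 2)

Need a pair with product 35·(−4) = −140 and sum −4: that's 10 and −14.
Split the middle term: 35k^2 + 10k − 14k − 4 = 5k(7k + 2) − 2(7k + 2).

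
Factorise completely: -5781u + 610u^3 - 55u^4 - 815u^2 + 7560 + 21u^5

(3u + 8)(7u - 9)(u - 3)(u^2 - u + 35)

By the rational root theorem, u = 3 is a root, giving the factor (u - 3) and quotient 21u^4 + 8u^3 + 634u^2 + 1087u - 2520.
Continuing, u = -8/3 is a root, so (3u + 8) is a factor; dividing leaves 7u^3 - 16u^2 + 254u - 315.
Continuing, u = 9/7 is a root, so (7u - 9) is a factor; dividing leaves u^2 - u + 35.
The quadratic u^2 - u + 35 has discriminant -139 < 0 and is irreducible over ℤ.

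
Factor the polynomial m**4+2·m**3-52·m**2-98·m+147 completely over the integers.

(m+3)·(m+7)·(m-1)·(m-7)

Among the possible rational roots, m = -7 is a root, so (m+7) divides it; the quotient is m**3-5·m**2-17·m+21.
Next, m = -3 is a root, so (m+3) divides it; the quotient is m**2-8·m+7.
The remaining quadratic factors as (m-7)(m-1).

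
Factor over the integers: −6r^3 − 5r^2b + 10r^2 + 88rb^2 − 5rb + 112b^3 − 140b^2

Group: r(−6r^2 − 29rb + 10r − 28b^2 + 35b) − 4b(−6r^2 − 29rb + 10r − 28b^2 + 35b); both groups contain (−6r^2 − 29rb + 10r − 28b^2 + 35b), so (r − 4b) is a factor with cofactor −6r^2 − 29rb + 10r − 28b^2 + 35b.
The cofactor groups again: −6r^2 − 29rb + 10r − 28b^2 + 35b = −3r(2r + 7b) + (−4b + 5)(2r + 7b); both groups contain (2r + 7b), giving −(3r + 4b − 5)(2r + 7b).

−(r − 4b)(3r + 4b − 5)(2r + 7b)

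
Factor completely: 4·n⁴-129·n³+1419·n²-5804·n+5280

(4·n-5)·(n-11)·(n-12)·(n-8)

By the rational root theorem, n = 8 is a root, giving the factor (n-8) and quotient 4·n³-97·n²+643·n-660.
Then n = 12 is a root, so (n-12) is a factor; dividing leaves 4·n²-49·n+55.
The remaining quadratic factors as (n-11)(4·n-5).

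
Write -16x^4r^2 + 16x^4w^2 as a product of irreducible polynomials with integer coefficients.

Every term has a factor of 16x^4; factoring it out leaves w^2 - r^2.
Recognize a difference of squares with the parts w and r.

16x^4(w - r)(w + r)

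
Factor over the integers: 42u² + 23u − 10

Need a pair with product 42·(−10) = −420 and sum 23: that's 35 and −12.
Split the middle term: 42u² + 35u − 12u − 10 = 7u(6u + 5) − 2(6u + 5).

(6u + 5)(7u − 2)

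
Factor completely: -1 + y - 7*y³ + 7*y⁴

(y - 1)*(7*y³ + 1)

Group as (7*y⁴ + y) + (-7*y³ - 1) = y*(7*y³ + 1) - (7*y³ + 1).
Both groups share the factor (7*y³ + 1).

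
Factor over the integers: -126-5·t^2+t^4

Substitute u = t^2 to get a quadratic in u, then factor.
t^2-14 is irreducible over ℤ (14 is not a perfect square).
t^2+9 is irreducible over ℤ (sum of squares).

(t^2+9)·(t^2-14)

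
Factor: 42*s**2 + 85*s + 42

Need a pair with product 42·42 = 1764 and sum 85: that's 49 and 36.
Split the middle term: 42*s**2 + 49*s + 36*s + 42 = 7*s*(6*s + 7) + 6*(6*s + 7).

(6*s + 7)*(7*s + 6)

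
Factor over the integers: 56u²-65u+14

(7u-2)(8u-7)

Need a pair with product 56·14 = 784 and sum -65: that's -49 and -16.
Split the middle term: 56u²-49u - 16u+14 = 7u(8u-7) - 2(8u-7).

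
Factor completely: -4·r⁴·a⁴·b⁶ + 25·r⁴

Every term has a factor of r⁴; factoring it out leaves -4·a⁴·b⁶ + 25.
Recognize a difference of squares with the parts 5 and 2·a²·b³.

-r⁴·(2·a²·b³ + 5)·(2·a²·b³ - 5)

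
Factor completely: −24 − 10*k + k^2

(k + 2)*(k − 12)

Two integers with product −24 and sum −10 are −12 and 2.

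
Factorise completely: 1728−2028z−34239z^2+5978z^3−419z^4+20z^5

(4z+1)(5z−1)(z−9)(z^2−12z+192)

Testing divisors of the constant over divisors of the leading coefficient, z = 9 is a root, so (z−9) is a factor; dividing leaves 20z^4−239z^3+3827z^2+204z−192.
Continuing, z = −1/4 is a root, so (4z+1) is a factor; dividing leaves 5z^3−61z^2+972z−192.
Next, z = 1/5 is a root, so (5z−1) is a factor; dividing leaves z^2−12z+192.
The quadratic z^2−12z+192 has discriminant −624 < 0 and is irreducible over ℤ.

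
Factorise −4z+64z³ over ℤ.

4z(4z+1)(4z−1)

Factor out 4z, leaving 16z²−1, which is a difference of two squares.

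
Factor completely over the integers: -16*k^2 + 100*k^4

Every term has a factor of 4*k^2. Then 25*k^2 - 4 = (5*k)² − (2)².

4*k^2*(5*k + 2)*(5*k - 2)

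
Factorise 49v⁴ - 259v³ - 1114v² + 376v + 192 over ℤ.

Trying the rational-root candidates, v = 8 is a root, so (v - 8) is a factor; dividing leaves 49v³ + 133v² - 50v - 24.
Then v = -2/7 is a root, giving the factor (7v + 2) and quotient 7v² + 17v - 12.
The remaining quadratic factors as (v + 3)(7v - 4).

(7v + 2)(7v - 4)(v + 3)(v - 8)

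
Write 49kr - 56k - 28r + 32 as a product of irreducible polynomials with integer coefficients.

Group as (49kr - 56k) + (-28r + 32) = 7k(7r - 8) - 4(7r - 8).
Both groups share the factor (7r - 8).

(7k - 4)(7r - 8)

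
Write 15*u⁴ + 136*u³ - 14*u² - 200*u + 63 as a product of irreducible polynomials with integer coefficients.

(3*u - 1)*(5*u + 7)*(u + 9)*(u - 1)

Among the possible rational roots, u = -9 is a root, so (u + 9) divides it; the quotient is 15*u³ + u² - 23*u + 7.
Then u = 1/3 is a root, giving the factor (3*u - 1) and quotient 5*u² + 2*u - 7.
The remaining quadratic factors as (u - 1)(5*u + 7).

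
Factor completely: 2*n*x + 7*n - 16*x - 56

(2*x + 7)*(n - 8)

Group as (2*n*x + 7*n) + (-16*x - 56) = n*(2*x + 7) - 8*(2*x + 7).
Both groups share the factor (2*x + 7).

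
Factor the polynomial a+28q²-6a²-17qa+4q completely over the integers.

(7q-6a+1)(4q+a)

Group: 7q(4q+a) + (-6a+1)(4q+a); both groups contain (4q+a).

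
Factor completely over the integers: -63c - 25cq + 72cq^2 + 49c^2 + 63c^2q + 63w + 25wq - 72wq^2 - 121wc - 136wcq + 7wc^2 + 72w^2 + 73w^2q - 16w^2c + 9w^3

Group: 9w(w^2 - wc + 9wq + 7w - 9cq - 7c) + (-7c - 8q + 9)(w^2 - wc + 9wq + 7w - 9cq - 7c); both groups contain (w^2 - wc + 9wq + 7w - 9cq - 7c), so (9w - 7c - 8q + 9) is a factor with cofactor w^2 - wc + 9wq + 7w - 9cq - 7c.
The cofactor groups again: w^2 - wc + 9wq + 7w - 9cq - 7c = w(w - c) + (9q + 7)(w - c); both groups contain (w - c), giving (w + 9q + 7)(w - c).

(9w - 7c - 8q + 9)(w - c)(w + 9q + 7)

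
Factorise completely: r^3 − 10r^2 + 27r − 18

(r − 1)(r − 3)(r − 6)

Among the possible rational roots, r = 6 is a root, giving the factor (r − 6) and quotient r^2 − 4r + 3.
The remaining quadratic factors as (r − 1)(r − 3).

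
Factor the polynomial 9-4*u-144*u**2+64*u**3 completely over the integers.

(4*u+1)*(4*u-1)*(4*u-9)

Among the possible rational roots, u = 9/4 is a root, so (4*u-9) is a factor; dividing leaves 16*u**2-1.
The remaining quadratic factors as (4*u+1)(4*u-1).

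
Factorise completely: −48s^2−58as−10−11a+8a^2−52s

Group: 8a(a−8s−2) + (6s+5)(a−8s−2); both groups contain (a−8s−2).

(8a+6s+5)(a−8s−2)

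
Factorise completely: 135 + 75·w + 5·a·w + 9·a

Group as (5·a·w + 9·a) + (75·w + 135) = a·(5·w + 9) + 15·(5·w + 9).
Both groups share the factor (5·w + 9).

(5·w + 9)·(a + 15)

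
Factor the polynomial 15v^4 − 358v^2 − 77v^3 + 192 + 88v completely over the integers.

(3v + 2)(5v − 4)(v + 3)(v − 8)

Testing divisors of the constant over divisors of the leading coefficient, v = 4/5 is a root, so (5v − 4) is a factor; dividing leaves 3v^3 − 13v^2 − 82v − 48.
Next, v = −3 is a root, so (v + 3) is a factor; dividing leaves 3v^2 − 22v − 16.
The remaining quadratic factors as (3v + 2)(v − 8).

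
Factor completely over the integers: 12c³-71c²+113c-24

Among the possible rational roots, c = 1/4 is a root, so (4c-1) is a factor; dividing leaves 3c²-17c+24.
The remaining quadratic factors as (3c-8)(c-3).

(3c-8)(4c-1)(c-3)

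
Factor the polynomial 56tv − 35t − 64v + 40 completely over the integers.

(7t − 8)(8v − 5)

Group as (56tv − 35t) + (−64v + 40) = 7t(8v − 5) − 8(8v − 5).
Both groups share the factor (8v − 5).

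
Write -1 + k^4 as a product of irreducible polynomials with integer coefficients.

(k)⁴ − (1)⁴ = ((k)² − (1)²)((k)² + (1)²); the first factor splits again, the second (k^2 + 1) is irreducible.

(k + 1)*(k - 1)*(k^2 + 1)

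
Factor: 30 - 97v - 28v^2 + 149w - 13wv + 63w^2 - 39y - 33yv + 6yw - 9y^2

Group: -3y(3y + 7w + 4v + 15) + (9w - 7v + 2)(3y + 7w + 4v + 15); both groups contain (3y + 7w + 4v + 15).

-(3y + 7w + 4v + 15)(3y - 9w + 7v - 2)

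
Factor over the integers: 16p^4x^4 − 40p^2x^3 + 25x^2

x^2(4p^2x − 5)^2

Factor out x^2 first: what remains is 16p^4x^2 − 40p^2x + 25.
Recognize a perfect-square trinomial with the parts 5 and 4p^2x.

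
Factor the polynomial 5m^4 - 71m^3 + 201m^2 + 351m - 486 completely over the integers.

Testing divisors of the constant over divisors of the leading coefficient, m = 6 is a root, so (m - 6) is a factor; dividing leaves 5m^3 - 41m^2 - 45m + 81.
Continuing, m = 1 is a root, so (m - 1) divides it; the quotient is 5m^2 - 36m - 81.
The remaining quadratic factors as (m - 9)(5m + 9).

(5m + 9)(m - 1)(m - 6)(m - 9)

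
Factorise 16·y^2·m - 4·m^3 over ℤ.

Pull out the common factor 4·m; 4·y^2 - m^2 is a difference of squares.

4·m·(2·y - m)·(2·y + m)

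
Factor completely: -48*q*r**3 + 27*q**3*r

Pull out the common factor 3*q*r; 9*q**2 - 16*r**2 is a difference of squares.

3*q*r*(3*q + 4*r)*(3*q - 4*r)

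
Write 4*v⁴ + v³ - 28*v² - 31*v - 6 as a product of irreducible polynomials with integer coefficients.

Testing divisors of the constant over divisors of the leading coefficient, v = -1/4 is a root, giving the factor (4*v + 1) and quotient v³ - 7*v - 6.
Next, v = -2 is a root, giving the factor (v + 2) and quotient v² - 2*v - 3.
The remaining quadratic factors as (v - 3)(v + 1).

(4*v + 1)*(v + 1)*(v + 2)*(v - 3)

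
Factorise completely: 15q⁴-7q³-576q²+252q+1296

(3q+4)(5q-9)(q+6)(q-6)

By the rational root theorem, q = -6 is a root, so (q+6) divides it; the quotient is 15q³-97q²+6q+216.
Continuing, q = 6 is a root, giving the factor (q-6) and quotient 15q²-7q-36.
The remaining quadratic factors as (3q+4)(5q-9).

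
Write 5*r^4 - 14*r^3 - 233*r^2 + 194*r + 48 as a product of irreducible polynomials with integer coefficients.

(5*r + 1)*(r + 6)*(r - 1)*(r - 8)

Testing divisors of the constant over divisors of the leading coefficient, r = 8 is a root, so (r - 8) divides it; the quotient is 5*r^3 + 26*r^2 - 25*r - 6.
Continuing, r = 1 is a root, so (r - 1) divides it; the quotient is 5*r^2 + 31*r + 6.
The remaining quadratic factors as (5*r + 1)(r + 6).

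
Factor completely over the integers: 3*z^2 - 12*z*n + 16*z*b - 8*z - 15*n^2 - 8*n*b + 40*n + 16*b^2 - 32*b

Group: 3*z*(z - 5*n + 4*b) + (3*n + 4*b - 8)*(z - 5*n + 4*b); both groups contain (z - 5*n + 4*b).

(3*z + 3*n + 4*b - 8)*(z - 5*n + 4*b)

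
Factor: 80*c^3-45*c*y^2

Pull out the common factor 5*c; 16*c^2-9*y^2 is a difference of squares.

5*c*(4*c+3*y)*(4*c-3*y)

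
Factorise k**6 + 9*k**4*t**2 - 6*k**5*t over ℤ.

Pull out the common factor k**4, leaving k**2 - 6*k*t + 9*t**2.
Recognize a perfect-square trinomial with the parts k and 3*t.

k**4*(k - 3*t)**2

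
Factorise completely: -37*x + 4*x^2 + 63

(4*x - 9)*(x - 7)

Need a pair with product 4·63 = 252 and sum -37: that's -28 and -9.
Split the middle term: 4*x^2 - 28*x - 9*x + 63 = 4*x*(x - 7) - 9*(x - 7).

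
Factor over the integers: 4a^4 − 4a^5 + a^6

Pull out the common factor a^4, leaving a^2 − 4a + 4.
Recognize a perfect-square trinomial with the parts a and 2.

a^4(a − 2)^2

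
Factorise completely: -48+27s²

Factor out 3, leaving 9s²-16, which is a difference of two squares.

3(3s+4)(3s-4)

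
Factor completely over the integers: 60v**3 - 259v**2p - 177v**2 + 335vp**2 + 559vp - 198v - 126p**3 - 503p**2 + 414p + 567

(3v - 2p - 9)(5v - 7p + 9)(4v - 9p - 7)

Group: 4v(15v**2 - 31vp - 18v + 14p**2 + 45p - 81) + (-9p - 7)(15v**2 - 31vp - 18v + 14p**2 + 45p - 81); both groups contain (15v**2 - 31vp - 18v + 14p**2 + 45p - 81), so (4v - 9p - 7) is a factor with cofactor 15v**2 - 31vp - 18v + 14p**2 + 45p - 81.
The cofactor groups again: 15v**2 - 31vp - 18v + 14p**2 + 45p - 81 = 3v(5v - 7p + 9) + (-2p - 9)(5v - 7p + 9); both groups contain (5v - 7p + 9), giving (3v - 2p - 9)(5v - 7p + 9).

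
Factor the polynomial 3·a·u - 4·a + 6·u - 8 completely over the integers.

Group as (3·a·u - 4·a) + (6·u - 8) = a·(3·u - 4) + 2·(3·u - 4).
Both groups share the factor (3·u - 4).

(3·u - 4)·(a + 2)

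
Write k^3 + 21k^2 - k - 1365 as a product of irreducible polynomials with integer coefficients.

(k + 13)(k + 15)(k - 7)

Trying the rational-root candidates, k = -15 is a root, so (k + 15) is a factor; dividing leaves k^2 + 6k - 91.
The remaining quadratic factors as (k + 13)(k - 7).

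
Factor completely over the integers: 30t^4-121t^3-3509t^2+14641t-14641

(5t-11)(6t-11)(t+11)(t-11)

By the rational root theorem, t = -11 is a root, so (t+11) is a factor; dividing leaves 30t^3-451t^2+1452t-1331.
Continuing, t = 11/5 is a root, so (5t-11) divides it; the quotient is 6t^2-77t+121.
The remaining quadratic factors as (6t-11)(t-11).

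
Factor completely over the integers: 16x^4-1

(2x)⁴ − (1)⁴ = ((2x)² − (1)²)((2x)² + (1)²); the first factor splits again, the second (4x^2+1) is irreducible.

(2x+1)(2x-1)(4x^2+1)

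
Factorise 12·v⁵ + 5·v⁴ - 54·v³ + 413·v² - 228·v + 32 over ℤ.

Trying the rational-root candidates, v = 1/3 is a root, so (3·v - 1) is a factor; dividing leaves 4·v⁴ + 3·v³ - 17·v² + 132·v - 32.
Next, v = -4 is a root, so (v + 4) divides it; the quotient is 4·v³ - 13·v² + 35·v - 8.
Then v = 1/4 is a root, so (4·v - 1) is a factor; dividing leaves v² - 3·v + 8.
The quadratic v² - 3·v + 8 has discriminant -23 < 0 and is irreducible over ℤ.

(3·v - 1)·(4·v - 1)·(v + 4)·(v² - 3·v + 8)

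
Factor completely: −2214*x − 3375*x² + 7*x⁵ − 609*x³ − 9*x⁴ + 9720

(7*x − 9)*(x + 3)*(x − 12)*(x² + 9*x + 30)

Trying the rational-root candidates, x = 12 is a root, so (x − 12) is a factor; dividing leaves 7*x⁴ + 75*x³ + 291*x² + 117*x − 810.
Next, x = −3 is a root, so (x + 3) divides it; the quotient is 7*x³ + 54*x² + 129*x − 270.
Then x = 9/7 is a root, giving the factor (7*x − 9) and quotient x² + 9*x + 30.
The quadratic x² + 9*x + 30 has discriminant −39 < 0 and is irreducible over ℤ.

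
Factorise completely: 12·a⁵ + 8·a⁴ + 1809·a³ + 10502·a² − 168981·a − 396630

(2·a − 15)·(6·a + 13)·(a + 9)·(a² − 3·a + 226)

Among the possible rational roots, a = 15/2 is a root, so (2·a − 15) divides it; the quotient is 6·a⁴ + 49·a³ + 1272·a² + 14791·a + 26442.
Then a = −13/6 is a root, so (6·a + 13) divides it; the quotient is a³ + 6·a² + 199·a + 2034.
Then a = −9 is a root, giving the factor (a + 9) and quotient a² − 3·a + 226.
The quadratic a² − 3·a + 226 has discriminant −895 < 0 and is irreducible over ℤ.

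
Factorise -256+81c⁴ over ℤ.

Write as (9c²)² − (16)², then factor 9c²-16 once more.

(3c+4)(3c-4)(9c²+16)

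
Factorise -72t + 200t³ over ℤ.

Every term has a factor of 8t. Then 25t² - 9 = (5t)² − (3)².

8t(5t + 3)(5t - 3)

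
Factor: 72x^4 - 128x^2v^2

8x^2(3x - 4v)(3x + 4v)

Pull out the common factor 8x^2; 9x^2 - 16v^2 is a difference of squares.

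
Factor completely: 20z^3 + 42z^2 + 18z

2z(2z + 3)(5z + 3)

Pull out the common factor 2z, then factor the remaining trinomial.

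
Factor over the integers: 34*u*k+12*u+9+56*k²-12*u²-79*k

Group: -2*u*(6*u+7*k-9) + (8*k-1)*(6*u+7*k-9); both groups contain (6*u+7*k-9).

-(2*u-8*k+1)*(6*u+7*k-9)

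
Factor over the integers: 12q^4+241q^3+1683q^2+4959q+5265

Testing divisors of the constant over divisors of the leading coefficient, q = -15/4 is a root, giving the factor (4q+15) and quotient 3q^3+49q^2+237q+351.
Continuing, q = -9 is a root, giving the factor (q+9) and quotient 3q^2+22q+39.
The remaining quadratic factors as (q+3)(3q+13).

(3q+13)(4q+15)(q+3)(q+9)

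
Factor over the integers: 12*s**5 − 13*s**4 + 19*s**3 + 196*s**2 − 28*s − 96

Trying the rational-root candidates, s = −2/3 is a root, so (3*s + 2) divides it; the quotient is 4*s**4 − 7*s**3 + 11*s**2 + 58*s − 48.
Continuing, s = −2 is a root, so (s + 2) is a factor; dividing leaves 4*s**3 − 15*s**2 + 41*s − 24.
Continuing, s = 3/4 is a root, so (4*s − 3) is a factor; dividing leaves s**2 − 3*s + 8.
The quadratic s**2 − 3*s + 8 has discriminant −23 < 0 and is irreducible over ℤ.

(3*s + 2)*(4*s − 3)*(s + 2)*(s**2 − 3*s + 8)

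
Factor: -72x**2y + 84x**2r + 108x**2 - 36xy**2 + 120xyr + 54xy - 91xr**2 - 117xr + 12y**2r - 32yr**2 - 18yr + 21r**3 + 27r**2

Group: 3x(-24xy + 28xr + 36x - 12y**2 + 32yr + 18y - 21r**2 - 27r) - r(-24xy + 28xr + 36x - 12y**2 + 32yr + 18y - 21r**2 - 27r); both groups contain (-24xy + 28xr + 36x - 12y**2 + 32yr + 18y - 21r**2 - 27r), so (3x - r) is a factor with cofactor -24xy + 28xr + 36x - 12y**2 + 32yr + 18y - 21r**2 - 27r.
The cofactor groups again: -24xy + 28xr + 36x - 12y**2 + 32yr + 18y - 21r**2 - 27r = -4x(6y - 7r - 9) + (-2y + 3r)(6y - 7r - 9); both groups contain (6y - 7r - 9), giving -(4x + 2y - 3r)(6y - 7r - 9).

-(4x + 2y - 3r)(6y - 7r - 9)(3x - r)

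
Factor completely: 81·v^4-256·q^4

Write as (9·v^2)² − (16·q^2)², then factor 9·v^2-16·q^2 once more.

(3·v-4·q)·(3·v+4·q)·(9·v^2+16·q^2)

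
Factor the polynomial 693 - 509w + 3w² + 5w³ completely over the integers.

(5w - 7)(w + 11)(w - 9)

By the rational root theorem, w = 7/5 is a root, giving the factor (5w - 7) and quotient w² + 2w - 99.
The remaining quadratic factors as (w - 9)(w + 11).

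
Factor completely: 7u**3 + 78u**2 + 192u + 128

Among the possible rational roots, u = -2 is a root, giving the factor (u + 2) and quotient 7u**2 + 64u + 64.
The remaining quadratic factors as (u + 8)(7u + 8).

(7u + 8)(u + 2)(u + 8)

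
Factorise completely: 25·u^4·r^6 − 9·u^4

Every term has a factor of u^4; factoring it out leaves 25·r^6 − 9.
Recognize a difference of squares with the parts 5·r^3 and 3.

u^4·(5·r^3 + 3)·(5·r^3 − 3)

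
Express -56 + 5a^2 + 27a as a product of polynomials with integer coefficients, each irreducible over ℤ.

Need a pair with product 5·(-56) = -280 and sum 27: that's -8 and 35.
Split the middle term: 5a^2 - 8a + 35a - 56 = a(5a - 8) + 7(5a - 8).

(5a - 8)(a + 7)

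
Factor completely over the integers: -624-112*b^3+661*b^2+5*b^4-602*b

(5*b+3)*(b-13)*(b-2)*(b-8)

By the rational root theorem, b = -3/5 is a root, giving the factor (5*b+3) and quotient b^3-23*b^2+146*b-208.
Then b = 8 is a root, giving the factor (b-8) and quotient b^2-15*b+26.
The remaining quadratic factors as (b-2)(b-13).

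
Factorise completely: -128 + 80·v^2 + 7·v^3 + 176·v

(7·v - 4)·(v + 4)·(v + 8)

Among the possible rational roots, v = 4/7 is a root, giving the factor (7·v - 4) and quotient v^2 + 12·v + 32.
The remaining quadratic factors as (v + 8)(v + 4).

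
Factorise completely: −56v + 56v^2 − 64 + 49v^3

(7v + 8)(7v^2 − 8)

Group as (49v^3 − 56v) + (56v^2 − 64) = 7v(7v^2 − 8) + 8(7v^2 − 8).
Both groups share the factor (7v^2 − 8).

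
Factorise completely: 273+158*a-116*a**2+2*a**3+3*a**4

By the rational root theorem, a = 3 is a root, so (a-3) divides it; the quotient is 3*a**3+11*a**2-83*a-91.
Continuing, a = 13/3 is a root, so (3*a-13) divides it; the quotient is a**2+8*a+7.
The remaining quadratic factors as (a+7)(a+1).

(3*a-13)*(a+1)*(a+7)*(a-3)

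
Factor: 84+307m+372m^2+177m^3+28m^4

By the rational root theorem, m = -3 is a root, so (m+3) divides it; the quotient is 28m^3+93m^2+93m+28.
Then m = -4/7 is a root, giving the factor (7m+4) and quotient 4m^2+11m+7.
The remaining quadratic factors as (4m+7)(m+1).

(4m+7)(7m+4)(m+1)(m+3)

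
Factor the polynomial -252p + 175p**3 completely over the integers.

7p(5p + 6)(5p - 6)

Pull out the common factor 7p; 25p**2 - 36 is a difference of squares.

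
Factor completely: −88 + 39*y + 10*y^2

(2*y + 11)*(5*y − 8)

Need a pair with product 10·(−88) = −880 and sum 39: that's −16 and 55.
Split the middle term: 10*y^2 − 16*y + 55*y − 88 = 2*y*(5*y − 8) + 11*(5*y − 8).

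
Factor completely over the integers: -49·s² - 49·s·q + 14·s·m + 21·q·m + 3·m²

-(7·s - 3·m)·(7·s + 7·q + m)

Group: -7·s·(7·s - 3·m) + (-7·q - m)·(7·s - 3·m); both groups contain (7·s - 3·m).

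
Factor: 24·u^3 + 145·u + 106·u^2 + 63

(4·u + 9)·(6·u + 7)·(u + 1)

Testing divisors of the constant over divisors of the leading coefficient, u = -1 is a root, giving the factor (u + 1) and quotient 24·u^2 + 82·u + 63.
The remaining quadratic factors as (6·u + 7)(4·u + 9).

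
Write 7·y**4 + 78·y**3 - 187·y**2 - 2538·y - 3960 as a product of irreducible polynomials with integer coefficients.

Among the possible rational roots, y = 6 is a root, giving the factor (y - 6) and quotient 7·y**3 + 120·y**2 + 533·y + 660.
Then y = -11 is a root, so (y + 11) is a factor; dividing leaves 7·y**2 + 43·y + 60.
The remaining quadratic factors as (7·y + 15)(y + 4).

(7·y + 15)·(y + 11)·(y + 4)·(y - 6)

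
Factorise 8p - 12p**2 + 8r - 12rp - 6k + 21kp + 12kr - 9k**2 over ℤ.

Group: -3k(3k - 3p + 2) + (4r + 4p)(3k - 3p + 2); both groups contain (3k - 3p + 2).

-(3k - 3p + 2)(3k - 4r - 4p)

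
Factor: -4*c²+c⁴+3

(c+1)*(c-1)*(c²-3)

Substitute u = c² to get a quadratic in u, then factor.
c²-3 is irreducible over ℤ (3 is not a perfect square).
c²-1 is a difference of squares.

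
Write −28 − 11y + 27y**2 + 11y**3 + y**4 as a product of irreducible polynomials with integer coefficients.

Among the possible rational roots, y = −4 is a root, so (y + 4) divides it; the quotient is y**3 + 7y**2 − y − 7.
Next, y = −7 is a root, so (y + 7) divides it; the quotient is y**2 − 1.
The remaining quadratic factors as (y − 1)(y + 1).

(y + 1)(y + 4)(y + 7)(y − 1)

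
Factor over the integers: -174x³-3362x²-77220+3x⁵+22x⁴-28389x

(3x+13)(x+9)(x-12)(x²+6x+55)

By the rational root theorem, x = -13/3 is a root, so (3x+13) divides it; the quotient is x⁴+3x³-71x²-813x-5940.
Continuing, x = 12 is a root, so (x-12) divides it; the quotient is x³+15x²+109x+495.
Then x = -9 is a root, so (x+9) divides it; the quotient is x²+6x+55.
The quadratic x²+6x+55 has discriminant -184 < 0 and is irreducible over ℤ.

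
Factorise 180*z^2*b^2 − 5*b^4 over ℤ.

Pull out the common factor 5*b^2; 36*z^2 − b^2 is a difference of squares.

5*b^2*(6*z − b)*(6*z + b)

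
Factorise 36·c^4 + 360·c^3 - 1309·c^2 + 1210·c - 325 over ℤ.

Testing divisors of the constant over divisors of the leading coefficient, c = 5/3 is a root, so (3·c - 5) is a factor; dividing leaves 12·c^3 + 140·c^2 - 203·c + 65.
Next, c = -13 is a root, giving the factor (c + 13) and quotient 12·c^2 - 16·c + 5.
The remaining quadratic factors as (2·c - 1)(6·c - 5).

(2·c - 1)·(3·c - 5)·(6·c - 5)·(c + 13)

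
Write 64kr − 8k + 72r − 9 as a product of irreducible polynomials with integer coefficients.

Group as (64kr − 8k) + (72r − 9) = 8k(8r − 1) + 9(8r − 1).
Both groups share the factor (8r − 1).

(8k + 9)(8r − 1)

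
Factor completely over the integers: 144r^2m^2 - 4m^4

Factor out 4m^2, leaving 36r^2 - m^2, which is a difference of two squares.

4m^2(6r - m)(6r + m)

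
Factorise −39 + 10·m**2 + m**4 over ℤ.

(m**2 + 13)·(m**2 − 3)

Substitute u = m**2 to get a quadratic in u, then factor.
m**2 − 3 is irreducible over ℤ (3 is not a perfect square).
m**2 + 13 is irreducible over ℤ (always positive, so no real roots).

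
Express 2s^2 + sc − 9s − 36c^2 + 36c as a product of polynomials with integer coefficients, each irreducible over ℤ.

Group: s(2s + 9c − 9) − 4c(2s + 9c − 9); both groups contain (2s + 9c − 9).

(s − 4c)(2s + 9c − 9)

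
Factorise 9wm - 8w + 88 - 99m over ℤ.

(9m - 8)(w - 11)

Group as (9wm - 8w) + (-99m + 88) = w(9m - 8) - 11(9m - 8).
Both groups share the factor (9m - 8).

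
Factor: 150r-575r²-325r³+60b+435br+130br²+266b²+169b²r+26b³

(13b-13r+3)(2b+5r)(b+5r+10)

Group: 2b(13b²+52br+133b-65r²-115r+30) + 5r(13b²+52br+133b-65r²-115r+30); both groups contain (13b²+52br+133b-65r²-115r+30), so (2b+5r) is a factor with cofactor 13b²+52br+133b-65r²-115r+30.
The cofactor groups again: 13b²+52br+133b-65r²-115r+30 = b(13b-13r+3) + (5r+10)(13b-13r+3); both groups contain (13b-13r+3), giving (b+5r+10)(13b-13r+3).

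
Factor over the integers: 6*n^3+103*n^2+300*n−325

By the rational root theorem, n = −5 is a root, so (n+5) divides it; the quotient is 6*n^2+73*n−65.
The remaining quadratic factors as (n+13)(6*n−5).

(6*n−5)*(n+13)*(n+5)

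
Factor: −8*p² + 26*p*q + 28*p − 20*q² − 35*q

Group: −4*p*(2*p − 4*q − 7) + 5*q*(2*p − 4*q − 7); both groups contain (2*p − 4*q − 7).

−(2*p − 4*q − 7)*(4*p − 5*q)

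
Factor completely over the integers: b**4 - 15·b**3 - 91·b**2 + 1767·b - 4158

(b + 11)·(b - 14)·(b - 3)·(b - 9)

By the rational root theorem, b = 3 is a root, giving the factor (b - 3) and quotient b**3 - 12·b**2 - 127·b + 1386.
Next, b = -11 is a root, so (b + 11) divides it; the quotient is b**2 - 23·b + 126.
The remaining quadratic factors as (b - 14)(b - 9).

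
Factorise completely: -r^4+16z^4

(2z-r)(2z+r)(4z^2+r^2)

Difference of squares twice: with A = 2z and B = r, A⁴ − B⁴ = (A² − B²)(A² + B²), and A² − B² factors again.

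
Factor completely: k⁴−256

(k+4)·(k−4)·(k²+16)

Difference of squares twice: with A = k and B = 4, A⁴ − B⁴ = (A² − B²)(A² + B²), and A² − B² factors again.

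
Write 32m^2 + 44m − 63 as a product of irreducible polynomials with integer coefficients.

(4m + 9)(8m − 7)

Need a pair with product 32·(−63) = −2016 and sum 44: that's 72 and −28.
Split the middle term: 32m^2 + 72m − 28m − 63 = 8m(4m + 9) − 7(4m + 9).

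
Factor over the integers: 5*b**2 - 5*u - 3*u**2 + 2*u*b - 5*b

Group: -3*u*(u + b) + (5*b - 5)*(u + b); both groups contain (u + b).

-(3*u - 5*b + 5)*(u + b)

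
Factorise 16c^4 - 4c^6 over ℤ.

Factor out 4c^4 first: what remains is -c^2 + 4.
Recognize a difference of squares with the parts 2 and c.

-4c^4(c + 2)(c - 2)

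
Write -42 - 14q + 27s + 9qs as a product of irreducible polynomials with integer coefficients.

(9s - 14)(q + 3)

Group as (9qs - 14q) + (27s - 42) = q(9s - 14) + 3(9s - 14).
Both groups share the factor (9s - 14).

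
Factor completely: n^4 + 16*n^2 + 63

(n^2 + 7)*(n^2 + 9)

Substitute u = n^2 to get a quadratic in u, then factor.
n^2 + 7 is irreducible over ℤ (always positive, so no real roots).
n^2 + 9 is irreducible over ℤ (sum of squares).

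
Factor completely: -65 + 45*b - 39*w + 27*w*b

(3*w + 5)*(9*b - 13)

Group as (27*w*b - 39*w) + (45*b - 65) = 3*w*(9*b - 13) + 5*(9*b - 13).
Both groups share the factor (9*b - 13).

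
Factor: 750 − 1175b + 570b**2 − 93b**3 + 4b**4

Testing divisors of the constant over divisors of the leading coefficient, b = 5/4 is a root, so (4b − 5) is a factor; dividing leaves b**3 − 22b**2 + 115b − 150.
Then b = 5 is a root, so (b − 5) divides it; the quotient is b**2 − 17b + 30.
The remaining quadratic factors as (b − 2)(b − 15).

(4b − 5)(b − 15)(b − 2)(b − 5)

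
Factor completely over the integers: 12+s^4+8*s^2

Substitute u = s^2 to get a quadratic in u, then factor.
s^2+2 is irreducible over ℤ (always positive, so no real roots).
s^2+6 is irreducible over ℤ (always positive, so no real roots).

(s^2+2)*(s^2+6)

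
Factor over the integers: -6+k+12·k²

Need a pair with product 12·(-6) = -72 and sum 1: that's -8 and 9.
Split the middle term: 12·k²-8·k + 9·k-6 = 4·k·(3·k-2) + 3·(3·k-2).

(3·k-2)·(4·k+3)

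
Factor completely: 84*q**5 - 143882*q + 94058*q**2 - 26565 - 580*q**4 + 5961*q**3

Trying the rational-root candidates, q = -1/6 is a root, so (6*q + 1) divides it; the quotient is 14*q**4 - 99*q**3 + 1010*q**2 + 15508*q - 26565.
Then q = -15/2 is a root, so (2*q + 15) divides it; the quotient is 7*q**3 - 102*q**2 + 1270*q - 1771.
Next, q = 11/7 is a root, giving the factor (7*q - 11) and quotient q**2 - 13*q + 161.
The quadratic q**2 - 13*q + 161 has discriminant -475 < 0 and is irreducible over ℤ.

(2*q + 15)*(6*q + 1)*(7*q - 11)*(q**2 - 13*q + 161)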